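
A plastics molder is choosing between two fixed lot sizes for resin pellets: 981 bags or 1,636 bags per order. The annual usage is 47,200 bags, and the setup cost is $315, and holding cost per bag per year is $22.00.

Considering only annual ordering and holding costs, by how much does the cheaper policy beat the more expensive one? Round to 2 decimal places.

Annual cost at Q: ordering D·S/Q plus holding Q·H/2.
TC(981) = (47,200/981)×315 + (981/2)×22 = $25,946.96
TC(1,636) = (47,200/1,636)×315 + (1,636/2)×22 = $27,084.02
Lots of 981 are cheaper by $1,137.06.

$1,137.06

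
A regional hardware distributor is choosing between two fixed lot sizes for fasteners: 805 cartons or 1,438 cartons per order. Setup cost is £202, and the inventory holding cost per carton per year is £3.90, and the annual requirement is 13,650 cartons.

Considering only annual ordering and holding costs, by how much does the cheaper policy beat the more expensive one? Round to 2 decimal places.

£273.41

Annual cost at Q: ordering D·S/Q plus holding Q·H/2.
TC(805) = (13,650/805)×202 + (805/2)×3.9 = £4,994.97
TC(1,438) = (13,650/1,438)×202 + (1,438/2)×3.9 = £4,721.55
Cheaper: Q = 1,438.  Difference = £273.41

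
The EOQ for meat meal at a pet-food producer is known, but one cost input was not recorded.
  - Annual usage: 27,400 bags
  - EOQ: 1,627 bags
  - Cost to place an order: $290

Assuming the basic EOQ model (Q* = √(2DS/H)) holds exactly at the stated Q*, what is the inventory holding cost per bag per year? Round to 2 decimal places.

$6.00

From Q* = √(2DS/H) ⇒ Q*² = 2DS/H.
H = 2DS / Q² = 2 × 27,400 × 290 / 1,627² = 6.0035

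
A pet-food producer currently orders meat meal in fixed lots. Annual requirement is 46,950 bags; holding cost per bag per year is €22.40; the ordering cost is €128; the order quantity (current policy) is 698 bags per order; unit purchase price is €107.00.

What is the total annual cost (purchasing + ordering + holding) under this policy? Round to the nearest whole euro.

€5,040,077

Orders/yr = 46,950/698 = 67.264; ordering cost = 67.264 × €128 = €8,609.74
Average inventory = 698/2 = 349; holding cost = 349 × €22.4 = €7,817.60
Purchase cost = D·C = 46,950 × 107 = €5,023,650.00
Total = €8,609.74 + €7,817.60 + €5,023,650.00 = €5,040,077.34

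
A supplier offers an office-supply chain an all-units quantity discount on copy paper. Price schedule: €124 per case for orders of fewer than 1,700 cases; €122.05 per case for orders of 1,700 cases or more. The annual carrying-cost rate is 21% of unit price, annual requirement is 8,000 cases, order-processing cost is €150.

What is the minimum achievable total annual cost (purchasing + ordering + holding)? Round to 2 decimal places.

€998,891.81

H₁ = 21%×€124 = €26.0400;  H₂ = 21%×€122.05 = €25.6305
EOQ₁ = √(2×8,000×150/26.0400) = 303.59  (< 1,700, feasible at tier 1)
EOQ₂ = √(2×8,000×150/25.6305) = 306.00  (< 1,700 → use Q = 1,700 at tier-2 price)
TC(tier 1 (EOQ₁), Q≈303.6) = €999,905.44
TC(tier 2, Q≈1,700.0) = €998,891.81
Minimum at tier 2: €998,891.81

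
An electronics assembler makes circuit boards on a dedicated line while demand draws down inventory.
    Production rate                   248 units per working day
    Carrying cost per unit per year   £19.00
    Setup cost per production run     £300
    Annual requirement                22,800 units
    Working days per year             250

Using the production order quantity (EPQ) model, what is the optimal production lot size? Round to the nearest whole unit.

1,067 units

d = 22,800/250 = 91.2000 units/day;  effective holding cost H(1 − d/p) = 19·(1 − 91.2000/248) = 12.01290
Q* = √(2DS / H_eff) = √(2·22,800·300 / 12.01290) ≈ 1,067.13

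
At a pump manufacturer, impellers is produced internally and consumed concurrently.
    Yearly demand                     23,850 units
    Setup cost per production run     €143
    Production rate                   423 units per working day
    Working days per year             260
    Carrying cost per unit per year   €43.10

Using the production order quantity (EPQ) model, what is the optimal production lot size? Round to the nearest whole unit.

d = 23,850/260 = 91.7308 units/day;  effective holding cost H(1 − d/p) = 43.1·(1 − 91.7308/423) = 33.75344
Q* = √(2DS / H_eff) = √(2·23,850·143 / 33.75344) ≈ 449.54

450 units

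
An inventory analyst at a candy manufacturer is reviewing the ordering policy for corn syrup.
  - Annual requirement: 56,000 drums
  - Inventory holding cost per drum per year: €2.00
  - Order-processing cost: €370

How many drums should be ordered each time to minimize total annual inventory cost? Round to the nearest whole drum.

Optimal lot size Q* = (2 × 56,000 × €370 / €2)^½ ≈ 4,551.92

4,552 drums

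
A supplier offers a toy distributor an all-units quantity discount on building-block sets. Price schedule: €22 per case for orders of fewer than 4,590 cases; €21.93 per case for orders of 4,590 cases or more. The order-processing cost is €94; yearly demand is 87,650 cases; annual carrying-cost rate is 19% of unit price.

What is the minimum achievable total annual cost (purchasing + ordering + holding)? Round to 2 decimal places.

€1,933,522.09

H₁ = 19%×€22 = €4.1800;  H₂ = 19%×€21.93 = €4.1667
EOQ₁ = √(2×87,650×94/4.1800) = 1,985.49  (< 4,590, feasible at tier 1)
EOQ₂ = √(2×87,650×94/4.1667) = 1,988.65  (< 4,590 → use Q = 4,590 at tier-2 price)
TC(tier 1 (EOQ₁), Q≈1,985.5) = €1,936,599.33
TC(tier 2, Q≈4,590.0) = €1,933,522.09
Minimum at tier 2: €1,933,522.09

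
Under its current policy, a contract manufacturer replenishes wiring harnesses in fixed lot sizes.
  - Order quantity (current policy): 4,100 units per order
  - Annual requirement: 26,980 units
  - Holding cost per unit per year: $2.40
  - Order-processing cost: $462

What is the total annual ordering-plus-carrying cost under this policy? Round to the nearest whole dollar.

Annual ordering cost = (D/Q)·S = (26,980/4,100) × 462 = $3,040.19
Annual holding cost  = (Q/2)·H = (4,100/2) × 2.4 = $4,920.00
Total = $3,040.19 + $4,920.00 = $7,960.19

$7,960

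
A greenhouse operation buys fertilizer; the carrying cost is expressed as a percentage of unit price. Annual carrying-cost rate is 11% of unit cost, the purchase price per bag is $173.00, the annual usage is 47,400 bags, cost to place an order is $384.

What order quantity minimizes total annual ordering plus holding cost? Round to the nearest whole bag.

H = i·C = 0.11 × $173 = $19.0300 per bag-year
Q* = √(2·D·S / H) = √(2·47,400·384 / 19.03) = √1,912,937.5 ≈ 1,383.09

1,383 bags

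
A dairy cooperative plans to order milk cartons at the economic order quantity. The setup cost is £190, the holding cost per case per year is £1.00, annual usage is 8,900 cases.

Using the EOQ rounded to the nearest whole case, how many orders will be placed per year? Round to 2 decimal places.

Q* = √(2·D·S / H) = √(2·8,900·190 / 1) = √3,382,000.0 ≈ 1,839.02 → Q = 1,839
Orders per year = D/Q = 8,900 / 1,839 = 4.840

4.84 orders per year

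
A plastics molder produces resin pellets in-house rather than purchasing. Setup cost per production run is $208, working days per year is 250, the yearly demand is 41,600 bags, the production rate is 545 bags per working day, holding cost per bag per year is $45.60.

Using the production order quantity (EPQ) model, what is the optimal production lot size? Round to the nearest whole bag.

Daily demand d = 41,600/250 = 166.400; p = 545; 1 − d/p = 0.69468
EPQ = √(2DS / (H(1 − d/p)))
    = √(2 × 41,600 × 208 / (45.6 × 0.69468)) ≈ 739.13

739 bags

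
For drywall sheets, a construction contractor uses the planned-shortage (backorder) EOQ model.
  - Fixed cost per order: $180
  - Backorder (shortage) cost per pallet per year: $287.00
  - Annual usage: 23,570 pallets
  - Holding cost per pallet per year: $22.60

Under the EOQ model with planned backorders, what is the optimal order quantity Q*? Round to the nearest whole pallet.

636 pallets

Basic EOQ = √(2·23,570·180/22.6) = 612.741
Backorder adjustment √((H+b)/b) = √((22.6+287)/287) = 1.0386
Q* = 612.741 × 1.0386 ≈ 636.41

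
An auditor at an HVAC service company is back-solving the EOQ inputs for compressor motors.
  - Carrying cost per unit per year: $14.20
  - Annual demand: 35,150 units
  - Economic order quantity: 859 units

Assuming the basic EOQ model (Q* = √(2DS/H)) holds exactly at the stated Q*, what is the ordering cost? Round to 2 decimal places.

Since Q* = (2DS/H)^½, squaring gives Q*²·H = 2DS.
S = Q²H / (2D) = 859² × 14.2 / (2 × 35,150) = 149.0457

$149.05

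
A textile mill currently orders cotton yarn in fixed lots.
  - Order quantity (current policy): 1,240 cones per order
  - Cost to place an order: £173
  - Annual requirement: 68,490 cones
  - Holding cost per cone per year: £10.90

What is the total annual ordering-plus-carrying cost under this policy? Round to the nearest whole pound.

Ordering: D/Q × S = 68,490/1,240 × £173 = £9,555.46
Holding:  Q/2 × H = 1,240/2 × £10.9 = £6,758.00
Total = £9,555.46 + £6,758.00 = £16,313.46

£16,313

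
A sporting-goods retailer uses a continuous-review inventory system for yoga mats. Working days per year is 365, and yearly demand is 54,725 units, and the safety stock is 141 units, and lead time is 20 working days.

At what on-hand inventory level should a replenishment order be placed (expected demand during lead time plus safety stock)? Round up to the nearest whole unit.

Daily demand d = 54,725 / 365 = 149.932 units/day
Demand during lead time = 149.932 × 20 = 2,998.63
Reorder point = 2,998.63 + 141 = 3,139.63 → round up

3,140 units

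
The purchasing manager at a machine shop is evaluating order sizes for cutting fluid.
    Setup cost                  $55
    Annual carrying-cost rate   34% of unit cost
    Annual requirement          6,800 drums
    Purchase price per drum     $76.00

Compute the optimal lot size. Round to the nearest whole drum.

H = i·C = 0.34 × $76 = $25.8400 per drum-year
Optimal lot size Q* = (2 × 6,800 × $55 / $25.84)^½ ≈ 170.14

170 drums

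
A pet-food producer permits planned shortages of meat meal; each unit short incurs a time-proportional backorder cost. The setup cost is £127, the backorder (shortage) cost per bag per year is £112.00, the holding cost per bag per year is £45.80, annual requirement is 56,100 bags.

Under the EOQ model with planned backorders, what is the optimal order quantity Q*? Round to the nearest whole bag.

662 bags

Q* = √(2DS/H) · √((H + b)/b)
   = √(2 × 56,100 × 127 / 45.8) · √((45.8 + 112) / 112)
   = 557.783 × 1.1870 ≈ 662.08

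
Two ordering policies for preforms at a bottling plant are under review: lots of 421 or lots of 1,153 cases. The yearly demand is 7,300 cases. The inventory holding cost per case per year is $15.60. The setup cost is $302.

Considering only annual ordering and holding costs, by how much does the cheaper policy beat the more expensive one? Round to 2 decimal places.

$2,385.08

TC(Q) = (D/Q)S + (Q/2)H
TC(421) = (7,300/421)×302 + (421/2)×15.6 = $8,520.38
TC(1,153) = (7,300/1,153)×302 + (1,153/2)×15.6 = $10,905.46
Cheaper: Q = 421.  Difference = $2,385.08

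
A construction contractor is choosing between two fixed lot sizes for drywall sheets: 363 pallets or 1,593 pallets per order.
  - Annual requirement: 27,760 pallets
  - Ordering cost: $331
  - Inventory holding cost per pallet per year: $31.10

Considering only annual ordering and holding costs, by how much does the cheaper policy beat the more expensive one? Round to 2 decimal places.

$418.25

Annual cost at Q: ordering D·S/Q plus holding Q·H/2.
TC(363) = (27,760/363)×331 + (363/2)×31.1 = $30,957.49
TC(1,593) = (27,760/1,593)×331 + (1,593/2)×31.1 = $30,539.24
|ΔTC| = |$30,957.49 − $30,539.24| = $418.25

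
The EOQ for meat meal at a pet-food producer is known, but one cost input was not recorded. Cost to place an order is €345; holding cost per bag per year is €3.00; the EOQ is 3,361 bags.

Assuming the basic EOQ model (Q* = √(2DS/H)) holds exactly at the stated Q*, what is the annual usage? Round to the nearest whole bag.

EOQ relation: Q² = 2DS/H, so rearrange for the unknown.
D = Q²H / (2S) = 3,361² × 3 / (2 × 345) = 49,114.44

49,114 bags per year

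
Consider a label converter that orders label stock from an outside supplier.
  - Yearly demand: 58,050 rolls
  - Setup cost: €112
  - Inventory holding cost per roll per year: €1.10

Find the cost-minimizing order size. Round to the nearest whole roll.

3,438 rolls

EOQ = √(2DS/H) = √(2 × 58,050 × 112 / 1.1)
    = √(11,821,090.91) ≈ 3,438.18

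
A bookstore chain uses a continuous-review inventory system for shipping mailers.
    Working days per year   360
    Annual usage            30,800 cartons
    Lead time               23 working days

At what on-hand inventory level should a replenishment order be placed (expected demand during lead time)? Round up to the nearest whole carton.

Daily demand d = 30,800 / 360 = 85.556 cartons/day
Demand during lead time = 85.556 × 23 = 1,967.78
Reorder point = 1,967.78 → round up

1,968 cartons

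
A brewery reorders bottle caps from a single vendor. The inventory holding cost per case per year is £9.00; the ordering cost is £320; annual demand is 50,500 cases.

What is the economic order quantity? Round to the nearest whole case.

Optimal lot size Q* = (2 × 50,500 × £320 / £9)^½ ≈ 1,895.02

1,895 cases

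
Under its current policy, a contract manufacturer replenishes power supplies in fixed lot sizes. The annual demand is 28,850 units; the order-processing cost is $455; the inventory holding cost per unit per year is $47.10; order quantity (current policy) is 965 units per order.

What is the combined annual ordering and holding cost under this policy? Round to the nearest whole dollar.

Annual ordering cost = (D/Q)·S = (28,850/965) × 455 = $13,602.85
Annual holding cost  = (Q/2)·H = (965/2) × 47.1 = $22,725.75
Total = $13,602.85 + $22,725.75 = $36,328.60

$36,329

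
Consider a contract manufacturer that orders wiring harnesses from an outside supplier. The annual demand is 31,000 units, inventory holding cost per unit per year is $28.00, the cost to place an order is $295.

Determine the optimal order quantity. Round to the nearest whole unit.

808 units

Optimal lot size Q* = (2 × 31,000 × $295 / $28)^½ ≈ 808.22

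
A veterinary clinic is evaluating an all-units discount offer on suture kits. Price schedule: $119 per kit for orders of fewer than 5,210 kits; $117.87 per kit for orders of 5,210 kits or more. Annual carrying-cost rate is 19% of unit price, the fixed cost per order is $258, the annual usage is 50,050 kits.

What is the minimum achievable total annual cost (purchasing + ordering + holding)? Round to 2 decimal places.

$5,960,211.74

H₁ = 19%×$119 = $22.6100;  H₂ = 19%×$117.87 = $22.3953
EOQ₁ = √(2×50,050×258/22.6100) = 1,068.75  (< 5,210, feasible at tier 1)
EOQ₂ = √(2×50,050×258/22.3953) = 1,073.86  (< 5,210 → use Q = 5,210 at tier-2 price)
TC(tier 1 (EOQ₁), Q≈1,068.8) = $5,980,114.46
TC(tier 2, Q≈5,210.0) = $5,960,211.74
Minimum at tier 2: $5,960,211.74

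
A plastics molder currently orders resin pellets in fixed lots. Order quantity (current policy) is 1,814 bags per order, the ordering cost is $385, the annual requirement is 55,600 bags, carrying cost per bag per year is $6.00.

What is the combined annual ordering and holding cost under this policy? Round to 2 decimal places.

$17,242.44

Orders/yr = 55,600/1,814 = 30.650; ordering cost = 30.650 × $385 = $11,800.44
Average inventory = 1,814/2 = 907; holding cost = 907 × $6 = $5,442.00
Total = $11,800.44 + $5,442.00 = $17,242.44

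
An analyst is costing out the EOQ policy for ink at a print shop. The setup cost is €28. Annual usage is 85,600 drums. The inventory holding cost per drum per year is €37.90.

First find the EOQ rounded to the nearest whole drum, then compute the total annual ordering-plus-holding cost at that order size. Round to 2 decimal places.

€13,478.78

2DS/H = 2·85,600·28/37.9 = 126,480.21
EOQ = √126,480.21 ≈ 355.64 → Q = 356 drums
Ordering: D/Q × S = 85,600/356 × €28 = €6,732.58
Holding:  Q/2 × H = 356/2 × €37.9 = €6,746.20
Total = €6,732.58 + €6,746.20 = €13,478.78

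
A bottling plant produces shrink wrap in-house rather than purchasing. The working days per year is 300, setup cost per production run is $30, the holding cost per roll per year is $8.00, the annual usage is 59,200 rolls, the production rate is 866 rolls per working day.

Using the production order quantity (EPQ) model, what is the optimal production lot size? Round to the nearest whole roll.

758 rolls

d = 59,200/300 = 197.3333 rolls/day;  effective holding cost H(1 − d/p) = 8·(1 − 197.3333/866) = 6.17706
Q* = √(2DS / H_eff) = √(2·59,200·30 / 6.17706) ≈ 758.31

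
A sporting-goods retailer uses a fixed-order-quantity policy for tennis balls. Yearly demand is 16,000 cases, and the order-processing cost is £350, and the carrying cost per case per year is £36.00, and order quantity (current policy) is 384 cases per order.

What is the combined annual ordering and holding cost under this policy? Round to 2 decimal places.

£21,495.33

Annual ordering cost = (D/Q)·S = (16,000/384) × 350 = £14,583.33
Annual holding cost  = (Q/2)·H = (384/2) × 36 = £6,912.00
Total = £14,583.33 + £6,912.00 = £21,495.33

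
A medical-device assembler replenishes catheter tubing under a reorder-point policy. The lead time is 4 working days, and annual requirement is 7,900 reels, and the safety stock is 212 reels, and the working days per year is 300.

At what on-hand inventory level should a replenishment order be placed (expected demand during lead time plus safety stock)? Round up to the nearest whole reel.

Daily demand d = 7,900 / 300 = 26.333 reels/day
Demand during lead time = 26.333 × 4 = 105.33
Reorder point = 105.33 + 212 = 317.33 → round up

318 reels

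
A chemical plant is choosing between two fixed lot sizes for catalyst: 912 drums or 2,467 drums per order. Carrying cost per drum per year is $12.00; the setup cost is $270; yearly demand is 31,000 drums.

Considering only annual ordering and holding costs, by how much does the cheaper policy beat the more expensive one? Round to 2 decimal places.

For each Q, cost = (D/Q)·S + (Q/2)·H.
TC(912) = (31,000/912)×270 + (912/2)×12 = $14,649.63
TC(2,467) = (31,000/2,467)×270 + (2,467/2)×12 = $18,194.78
Lots of 912 are cheaper by $3,545.15.

$3,545.15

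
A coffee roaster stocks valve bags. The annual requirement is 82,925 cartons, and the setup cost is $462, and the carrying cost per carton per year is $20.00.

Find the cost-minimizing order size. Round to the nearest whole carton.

EOQ = √(2DS/H) = √(2 × 82,925 × 462 / 20)
    = √(3,831,135.00) ≈ 1,957.33

1,957 cartons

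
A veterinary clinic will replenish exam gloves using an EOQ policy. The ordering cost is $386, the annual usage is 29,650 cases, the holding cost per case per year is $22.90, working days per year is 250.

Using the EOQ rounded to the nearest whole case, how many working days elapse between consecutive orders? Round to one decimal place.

8.4 days

Q* = √(2·D·S / H) = √(2·29,650·386 / 22.9) = √999,554.6 ≈ 999.78 → Q = 1,000 cases
Cycle time = (working days × Q)/D = (250 × 1,000) / 29,650 = 8.432 days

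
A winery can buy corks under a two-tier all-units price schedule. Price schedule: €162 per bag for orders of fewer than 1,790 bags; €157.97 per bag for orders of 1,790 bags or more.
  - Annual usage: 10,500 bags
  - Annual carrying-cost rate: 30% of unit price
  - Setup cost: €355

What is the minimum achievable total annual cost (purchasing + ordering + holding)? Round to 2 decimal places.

H₁ = 30%×€162 = €48.6000;  H₂ = 30%×€157.97 = €47.3910
EOQ₁ = √(2×10,500×355/48.6000) = 391.66  (< 1,790, feasible at tier 1)
EOQ₂ = √(2×10,500×355/47.3910) = 396.62  (< 1,790 → use Q = 1,790 at tier-2 price)
TC(tier 1 (EOQ₁), Q≈391.7) = €1,720,034.52
TC(tier 2, Q≈1,790.0) = €1,703,182.35
Minimum at tier 2: €1,703,182.35

€1,703,182.35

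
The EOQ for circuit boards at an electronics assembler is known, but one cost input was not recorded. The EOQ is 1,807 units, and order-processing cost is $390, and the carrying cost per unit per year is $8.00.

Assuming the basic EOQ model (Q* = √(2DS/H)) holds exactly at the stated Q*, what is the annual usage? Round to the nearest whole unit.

EOQ relation: Q² = 2DS/H, so rearrange for the unknown.
D = Q²H / (2S) = 1,807² × 8 / (2 × 390) = 33,489.73

33,490 units per year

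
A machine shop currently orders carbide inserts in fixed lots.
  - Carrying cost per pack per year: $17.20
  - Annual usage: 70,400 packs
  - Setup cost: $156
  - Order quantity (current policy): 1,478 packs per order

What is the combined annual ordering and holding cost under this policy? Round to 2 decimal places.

Orders/yr = 70,400/1,478 = 47.632; ordering cost = 47.632 × $156 = $7,430.58
Average inventory = 1,478/2 = 739; holding cost = 739 × $17.2 = $12,710.80
Total = $7,430.58 + $12,710.80 = $20,141.38

$20,141.38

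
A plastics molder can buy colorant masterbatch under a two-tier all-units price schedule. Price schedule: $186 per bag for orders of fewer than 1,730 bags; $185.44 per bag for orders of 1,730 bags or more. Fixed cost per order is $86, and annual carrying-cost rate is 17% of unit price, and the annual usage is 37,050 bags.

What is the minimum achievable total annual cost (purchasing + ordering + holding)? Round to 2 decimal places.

H₁ = 17%×$186 = $31.6200;  H₂ = 17%×$185.44 = $31.5248
EOQ₁ = √(2×37,050×86/31.6200) = 448.93  (< 1,730, feasible at tier 1)
EOQ₂ = √(2×37,050×86/31.5248) = 449.61  (< 1,730 → use Q = 1,730 at tier-2 price)
TC(tier 1 (EOQ₁), Q≈448.9) = $6,905,495.13
TC(tier 2, Q≈1,730.0) = $6,899,662.74
Minimum at tier 2: $6,899,662.74

$6,899,662.74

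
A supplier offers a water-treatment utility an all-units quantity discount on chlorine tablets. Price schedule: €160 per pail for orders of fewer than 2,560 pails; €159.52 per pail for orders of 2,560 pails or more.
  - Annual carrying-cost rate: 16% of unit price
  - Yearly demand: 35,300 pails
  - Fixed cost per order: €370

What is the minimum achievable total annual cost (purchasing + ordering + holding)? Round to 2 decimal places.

H₁ = 16%×€160 = €25.6000;  H₂ = 16%×€159.52 = €25.5232
EOQ₁ = √(2×35,300×370/25.6000) = 1,010.14  (< 2,560, feasible at tier 1)
EOQ₂ = √(2×35,300×370/25.5232) = 1,011.66  (< 2,560 → use Q = 2,560 at tier-2 price)
TC(tier 1 (EOQ₁), Q≈1,010.1) = €5,673,859.68
TC(tier 2, Q≈2,560.0) = €5,668,827.65
Minimum at tier 2: €5,668,827.65

€5,668,827.65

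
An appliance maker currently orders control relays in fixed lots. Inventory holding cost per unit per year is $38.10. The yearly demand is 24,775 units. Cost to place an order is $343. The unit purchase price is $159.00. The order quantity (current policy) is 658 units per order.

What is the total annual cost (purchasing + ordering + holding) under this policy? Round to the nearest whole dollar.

$3,964,675

Orders/yr = 24,775/658 = 37.652; ordering cost = 37.652 × $343 = $12,914.63
Average inventory = 658/2 = 329; holding cost = 329 × $38.1 = $12,534.90
Purchase cost = D·C = 24,775 × 159 = $3,939,225.00
Total = $12,914.63 + $12,534.90 + $3,939,225.00 = $3,964,674.53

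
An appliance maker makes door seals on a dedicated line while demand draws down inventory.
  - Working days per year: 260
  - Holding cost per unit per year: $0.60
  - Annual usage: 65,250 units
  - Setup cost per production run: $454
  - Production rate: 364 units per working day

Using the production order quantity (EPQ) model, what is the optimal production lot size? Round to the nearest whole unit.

17,832 units

d = 65,250/260 = 250.9615 units/day;  effective holding cost H(1 − d/p) = 0.6·(1 − 250.9615/364) = 0.18633
Q* = √(2DS / H_eff) = √(2·65,250·454 / 0.18633) ≈ 17,831.80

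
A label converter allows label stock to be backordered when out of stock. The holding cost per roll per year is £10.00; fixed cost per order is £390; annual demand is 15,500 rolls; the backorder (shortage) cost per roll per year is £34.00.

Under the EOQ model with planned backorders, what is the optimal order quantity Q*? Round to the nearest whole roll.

1,251 rolls

Basic EOQ = √(2·15,500·390/10) = 1,099.545
Backorder adjustment √((H+b)/b) = √((10+34)/34) = 1.1376
Q* = 1,099.545 × 1.1376 ≈ 1,250.84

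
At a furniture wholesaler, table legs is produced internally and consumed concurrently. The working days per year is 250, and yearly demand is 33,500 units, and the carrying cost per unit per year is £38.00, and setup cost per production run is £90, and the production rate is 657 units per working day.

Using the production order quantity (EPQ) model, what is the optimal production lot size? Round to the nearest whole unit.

446 units

Daily demand d = 33,500/250 = 134.000; p = 657; 1 − d/p = 0.79604
EPQ = √(2DS / (H(1 − d/p)))
    = √(2 × 33,500 × 90 / (38 × 0.79604)) ≈ 446.48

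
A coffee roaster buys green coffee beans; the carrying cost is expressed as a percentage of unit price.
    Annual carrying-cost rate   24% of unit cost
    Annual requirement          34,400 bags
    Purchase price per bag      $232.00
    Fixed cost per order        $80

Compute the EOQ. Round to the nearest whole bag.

314 bags

Holding cost per bag per year: H = 24% × $232 = $55.6800
2DS/H = 2·34,400·80/55.68 = 98,850.57
EOQ = √98,850.57 ≈ 314.41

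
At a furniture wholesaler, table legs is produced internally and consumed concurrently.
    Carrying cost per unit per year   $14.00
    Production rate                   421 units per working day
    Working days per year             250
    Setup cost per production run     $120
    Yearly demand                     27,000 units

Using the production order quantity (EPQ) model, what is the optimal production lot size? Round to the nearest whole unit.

789 units

Daily demand d = 27,000/250 = 108.000; p = 421; 1 − d/p = 0.74347
EPQ = √(2DS / (H(1 − d/p)))
    = √(2 × 27,000 × 120 / (14 × 0.74347)) ≈ 789.03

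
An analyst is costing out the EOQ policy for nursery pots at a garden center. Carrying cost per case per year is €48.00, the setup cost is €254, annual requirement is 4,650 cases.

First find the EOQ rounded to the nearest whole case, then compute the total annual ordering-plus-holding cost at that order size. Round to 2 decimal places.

€10,648.27

2DS/H = 2·4,650·254/48 = 49,212.50
EOQ = √49,212.50 ≈ 221.84 → Q = 222 cases
Ordering: D/Q × S = 4,650/222 × €254 = €5,320.27
Holding:  Q/2 × H = 222/2 × €48 = €5,328.00
Total = €5,320.27 + €5,328.00 = €10,648.27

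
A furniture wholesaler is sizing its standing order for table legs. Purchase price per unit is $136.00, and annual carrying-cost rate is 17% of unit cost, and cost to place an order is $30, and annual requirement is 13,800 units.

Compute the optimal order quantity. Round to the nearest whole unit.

189 units

Holding cost per unit per year: H = 17% × $136 = $23.1200
2DS/H = 2·13,800·30/23.12 = 35,813.15
EOQ = √35,813.15 ≈ 189.24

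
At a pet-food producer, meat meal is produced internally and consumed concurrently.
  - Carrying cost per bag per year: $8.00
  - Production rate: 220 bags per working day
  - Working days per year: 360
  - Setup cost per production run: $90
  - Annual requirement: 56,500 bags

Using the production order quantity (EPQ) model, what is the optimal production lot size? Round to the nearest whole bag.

Daily demand d = 56,500/360 = 156.944; p = 220; 1 − d/p = 0.28662
EPQ = √(2DS / (H(1 − d/p)))
    = √(2 × 56,500 × 90 / (8 × 0.28662)) ≈ 2,106.03

2,106 bags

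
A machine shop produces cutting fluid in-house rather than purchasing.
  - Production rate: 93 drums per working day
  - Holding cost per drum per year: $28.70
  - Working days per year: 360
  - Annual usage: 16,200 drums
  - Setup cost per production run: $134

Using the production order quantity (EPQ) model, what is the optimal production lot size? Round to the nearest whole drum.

541 drums

d = 16,200/360 = 45.0000 drums/day;  effective holding cost H(1 − d/p) = 28.7·(1 − 45.0000/93) = 14.81290
Q* = √(2DS / H_eff) = √(2·16,200·134 / 14.81290) ≈ 541.38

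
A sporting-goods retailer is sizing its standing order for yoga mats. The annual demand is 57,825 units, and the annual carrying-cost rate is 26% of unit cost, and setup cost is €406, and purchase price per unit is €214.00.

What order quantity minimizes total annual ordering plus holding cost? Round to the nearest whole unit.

H = i·C = 0.26 × €214 = €55.6400 per unit-year
2DS/H = 2·57,825·406/55.64 = 843,887.49
EOQ = √843,887.49 ≈ 918.63

919 units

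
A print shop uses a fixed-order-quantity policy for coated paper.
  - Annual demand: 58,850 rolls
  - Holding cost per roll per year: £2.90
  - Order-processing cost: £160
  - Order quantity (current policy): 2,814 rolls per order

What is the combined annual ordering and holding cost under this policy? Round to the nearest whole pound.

Ordering: D/Q × S = 58,850/2,814 × £160 = £3,346.13
Holding:  Q/2 × H = 2,814/2 × £2.9 = £4,080.30
Total = £3,346.13 + £4,080.30 = £7,426.43

£7,426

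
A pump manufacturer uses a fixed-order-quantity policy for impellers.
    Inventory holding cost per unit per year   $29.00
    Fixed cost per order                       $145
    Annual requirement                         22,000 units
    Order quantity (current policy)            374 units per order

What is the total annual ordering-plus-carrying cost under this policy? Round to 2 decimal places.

Ordering: D/Q × S = 22,000/374 × $145 = $8,529.41
Holding:  Q/2 × H = 374/2 × $29 = $5,423.00
Total = $8,529.41 + $5,423.00 = $13,952.41

$13,952.41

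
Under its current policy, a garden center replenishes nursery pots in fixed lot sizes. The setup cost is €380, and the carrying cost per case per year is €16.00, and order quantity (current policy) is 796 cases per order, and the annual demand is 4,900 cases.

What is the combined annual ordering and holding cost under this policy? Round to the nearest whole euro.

€8,707

Annual ordering cost = (D/Q)·S = (4,900/796) × 380 = €2,339.20
Annual holding cost  = (Q/2)·H = (796/2) × 16 = €6,368.00
Total = €2,339.20 + €6,368.00 = €8,707.20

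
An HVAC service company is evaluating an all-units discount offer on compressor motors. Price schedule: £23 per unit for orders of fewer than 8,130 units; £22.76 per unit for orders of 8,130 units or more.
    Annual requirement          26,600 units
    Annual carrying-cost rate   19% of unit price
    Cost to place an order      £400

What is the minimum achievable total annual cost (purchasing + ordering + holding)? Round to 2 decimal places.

H₁ = 19%×£23 = £4.3700;  H₂ = 19%×£22.76 = £4.3244
EOQ₁ = √(2×26,600×400/4.3700) = 2,206.71  (< 8,130, feasible at tier 1)
EOQ₂ = √(2×26,600×400/4.3244) = 2,218.31  (< 8,130 → use Q = 8,130 at tier-2 price)
TC(tier 1 (EOQ₁), Q≈2,206.7) = £621,443.32
TC(tier 2, Q≈8,130.0) = £624,303.42
Minimum at tier 1 (EOQ₁): £621,443.32

£621,443.32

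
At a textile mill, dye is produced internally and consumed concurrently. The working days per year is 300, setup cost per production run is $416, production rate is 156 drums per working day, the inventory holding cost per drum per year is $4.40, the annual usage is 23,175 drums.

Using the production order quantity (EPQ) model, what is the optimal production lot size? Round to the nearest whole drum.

Daily demand d = 23,175/300 = 77.250; p = 156; 1 − d/p = 0.50481
EPQ = √(2DS / (H(1 − d/p)))
    = √(2 × 23,175 × 416 / (4.4 × 0.50481)) ≈ 2,946.34

2,946 drums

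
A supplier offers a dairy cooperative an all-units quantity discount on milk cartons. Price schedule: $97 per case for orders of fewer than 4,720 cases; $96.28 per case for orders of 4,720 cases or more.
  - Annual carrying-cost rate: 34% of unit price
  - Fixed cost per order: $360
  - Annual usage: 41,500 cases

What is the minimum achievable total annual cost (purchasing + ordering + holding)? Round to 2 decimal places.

$4,056,891.76

H₁ = 34%×$97 = $32.9800;  H₂ = 34%×$96.28 = $32.7352
EOQ₁ = √(2×41,500×360/32.9800) = 951.84  (< 4,720, feasible at tier 1)
EOQ₂ = √(2×41,500×360/32.7352) = 955.39  (< 4,720 → use Q = 4,720 at tier-2 price)
TC(tier 1 (EOQ₁), Q≈951.8) = $4,056,891.76
TC(tier 2, Q≈4,720.0) = $4,076,040.33
Minimum at tier 1 (EOQ₁): $4,056,891.76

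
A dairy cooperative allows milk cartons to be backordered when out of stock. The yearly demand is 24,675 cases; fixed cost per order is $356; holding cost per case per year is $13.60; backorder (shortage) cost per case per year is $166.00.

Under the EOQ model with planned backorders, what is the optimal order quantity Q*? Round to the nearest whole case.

Basic EOQ = √(2·24,675·356/13.6) = 1,136.578
Backorder adjustment √((H+b)/b) = √((13.6+166)/166) = 1.0402
Q* = 1,136.578 × 1.0402 ≈ 1,182.22

1,182 cases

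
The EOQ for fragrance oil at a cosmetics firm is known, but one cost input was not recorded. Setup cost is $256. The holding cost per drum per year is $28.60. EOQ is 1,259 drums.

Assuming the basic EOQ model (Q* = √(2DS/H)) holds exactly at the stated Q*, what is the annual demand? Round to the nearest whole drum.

88,542 drums per year

Since Q* = (2DS/H)^½, squaring gives Q*²·H = 2DS.
D = Q²H / (2S) = 1,259² × 28.6 / (2 × 256) = 88,541.63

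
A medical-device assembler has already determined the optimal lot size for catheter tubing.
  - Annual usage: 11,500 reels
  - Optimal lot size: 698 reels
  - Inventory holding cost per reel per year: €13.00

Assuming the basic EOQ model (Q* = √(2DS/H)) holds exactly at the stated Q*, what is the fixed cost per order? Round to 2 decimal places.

Since Q* = (2DS/H)^½, squaring gives Q*²·H = 2DS.
S = Q²H / (2D) = 698² × 13 / (2 × 11,500) = 275.3762

€275.38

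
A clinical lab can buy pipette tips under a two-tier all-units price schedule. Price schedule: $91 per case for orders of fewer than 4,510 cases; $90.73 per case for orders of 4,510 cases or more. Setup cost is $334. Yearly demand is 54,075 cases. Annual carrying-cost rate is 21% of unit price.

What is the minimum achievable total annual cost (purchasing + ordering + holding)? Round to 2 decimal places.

H₁ = 21%×$91 = $19.1100;  H₂ = 21%×$90.73 = $19.0533
EOQ₁ = √(2×54,075×334/19.1100) = 1,374.85  (< 4,510, feasible at tier 1)
EOQ₂ = √(2×54,075×334/19.0533) = 1,376.90  (< 4,510 → use Q = 4,510 at tier-2 price)
TC(tier 1 (EOQ₁), Q≈1,374.9) = $4,947,098.43
TC(tier 2, Q≈4,510.0) = $4,953,194.61
Minimum at tier 1 (EOQ₁): $4,947,098.43

$4,947,098.43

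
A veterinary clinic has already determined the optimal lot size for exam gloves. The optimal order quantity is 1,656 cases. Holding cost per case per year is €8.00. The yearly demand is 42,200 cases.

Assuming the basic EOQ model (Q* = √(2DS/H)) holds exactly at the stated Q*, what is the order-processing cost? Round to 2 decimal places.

Since Q* = (2DS/H)^½, squaring gives Q*²·H = 2DS.
S = Q²H / (2D) = 1,656² × 8 / (2 × 42,200) = 259.9371

€259.94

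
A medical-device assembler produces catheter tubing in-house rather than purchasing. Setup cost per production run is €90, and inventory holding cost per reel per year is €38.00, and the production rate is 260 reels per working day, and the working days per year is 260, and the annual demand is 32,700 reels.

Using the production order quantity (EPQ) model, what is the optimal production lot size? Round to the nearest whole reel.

548 reels

d = 32,700/260 = 125.7692 reels/day;  effective holding cost H(1 − d/p) = 38·(1 − 125.7692/260) = 19.61834
Q* = √(2DS / H_eff) = √(2·32,700·90 / 19.61834) ≈ 547.75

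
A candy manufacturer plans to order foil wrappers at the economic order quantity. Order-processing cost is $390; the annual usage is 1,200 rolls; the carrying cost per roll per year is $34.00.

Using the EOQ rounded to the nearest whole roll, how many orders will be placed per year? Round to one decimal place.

7.2 orders per year

Optimal lot size Q* = (2 × 1,200 × $390 / $34)^½ ≈ 165.92 → Q = 166
N = D/Q = 1,200/166 ≈ 7.229 orders/yr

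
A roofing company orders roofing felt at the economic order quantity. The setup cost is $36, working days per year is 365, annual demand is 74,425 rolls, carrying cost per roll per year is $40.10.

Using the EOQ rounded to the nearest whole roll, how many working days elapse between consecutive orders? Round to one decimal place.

1.8 days

Optimal lot size Q* = (2 × 74,425 × $36 / $40.1)^½ ≈ 365.56 → Q = 366 rolls
Days between orders = 365 / (D/Q) = 365 / 203.347 ≈ 1.795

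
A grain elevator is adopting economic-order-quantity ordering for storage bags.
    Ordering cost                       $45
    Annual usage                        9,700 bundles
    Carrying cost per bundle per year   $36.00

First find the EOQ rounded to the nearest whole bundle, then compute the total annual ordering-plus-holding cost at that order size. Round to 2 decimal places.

$5,606.08

Optimal lot size Q* = (2 × 9,700 × $45 / $36)^½ ≈ 155.72 → Q = 156 bundles
Orders/yr = 9,700/156 = 62.179; ordering cost = 62.179 × $45 = $2,798.08
Average inventory = 156/2 = 78; holding cost = 78 × $36 = $2,808.00
Total = $2,798.08 + $2,808.00 = $5,606.08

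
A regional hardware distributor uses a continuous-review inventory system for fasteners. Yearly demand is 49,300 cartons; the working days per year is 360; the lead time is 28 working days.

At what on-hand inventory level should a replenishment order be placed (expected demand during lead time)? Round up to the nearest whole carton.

3,835 cartons

Daily demand d = 49,300 / 360 = 136.944 cartons/day
Demand during lead time = 136.944 × 28 = 3,834.44
Reorder point = 3,834.44 → round up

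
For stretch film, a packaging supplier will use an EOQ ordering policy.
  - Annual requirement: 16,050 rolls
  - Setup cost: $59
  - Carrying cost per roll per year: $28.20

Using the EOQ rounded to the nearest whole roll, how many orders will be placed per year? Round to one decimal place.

62.0 orders per year

EOQ = √(2DS/H) = √(2 × 16,050 × 59 / 28.2)
    = √(67,159.57) ≈ 259.15 → Q = 259
Orders per year = D/Q = 16,050 / 259 = 61.969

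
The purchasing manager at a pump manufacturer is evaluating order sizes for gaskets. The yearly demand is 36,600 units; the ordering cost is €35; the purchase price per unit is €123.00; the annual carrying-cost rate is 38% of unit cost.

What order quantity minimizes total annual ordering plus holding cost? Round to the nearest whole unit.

Carrying cost H = €123 × 38% = €46.7400/unit/yr
2DS/H = 2·36,600·35/46.74 = 54,813.86
EOQ = √54,813.86 ≈ 234.12

234 units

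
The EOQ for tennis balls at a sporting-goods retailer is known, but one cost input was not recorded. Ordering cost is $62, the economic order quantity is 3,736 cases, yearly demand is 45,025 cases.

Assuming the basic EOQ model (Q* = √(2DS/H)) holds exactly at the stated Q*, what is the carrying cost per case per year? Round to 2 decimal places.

From Q* = √(2DS/H) ⇒ Q*² = 2DS/H.
H = 2DS / Q² = 2 × 45,025 × 62 / 3,736² = 0.4000

$0.40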